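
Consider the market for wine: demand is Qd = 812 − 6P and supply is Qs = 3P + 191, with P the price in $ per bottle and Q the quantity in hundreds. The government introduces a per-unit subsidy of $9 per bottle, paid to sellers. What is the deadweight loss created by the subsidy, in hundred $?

Without the subsidy, 812 − 6P = 3P + 191 gives 9P = 621, so P* = $69 and Q* = 398.
With a per-unit subsidy paid to sellers, each receives P + 9 per unit sold, so supply becomes Qs = 3(P + 9) + 191.
New equilibrium: consumers pay $66, sellers receive $75, Q = 416. (Wedge: Pb − Ps = −9.)
Quantity rises by |ΔQ| = |398 − 416| = 18.
DWL = ½ · t · |ΔQ| = ½ · 9 · 18 = $81.

Deadweight loss = $81 hundred.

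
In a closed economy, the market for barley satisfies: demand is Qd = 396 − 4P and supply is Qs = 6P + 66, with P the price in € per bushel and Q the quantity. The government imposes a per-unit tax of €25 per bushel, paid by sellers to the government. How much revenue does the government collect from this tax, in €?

Tax revenue = €5100.

Before the tax: set 396 − 4P = 6P + 66 → P* = €33, Q* = 264.
With the tax collected from sellers, supply shifts: Qs = 6(P − 25) + 66.
New equilibrium: buyers pay €48, sellers receive €23, Q = 204. (Wedge: Pb − Ps = 25.)
Revenue = t · Q = 25 · 204 = €5100.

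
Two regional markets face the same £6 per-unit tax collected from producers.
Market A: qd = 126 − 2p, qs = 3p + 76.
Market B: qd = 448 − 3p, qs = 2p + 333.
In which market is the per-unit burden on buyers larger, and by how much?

Market A, by £1.2.

Market A: pre-tax p* = £10, q* = 106; post-tax q = 98.8; per-unit burden on buyers = £3.6.
Market B: pre-tax p* = £23, q* = 379; post-tax q = 371.8; per-unit burden on buyers = £2.4.
Difference: £3.6 vs £2.4 → market A is larger by £1.2.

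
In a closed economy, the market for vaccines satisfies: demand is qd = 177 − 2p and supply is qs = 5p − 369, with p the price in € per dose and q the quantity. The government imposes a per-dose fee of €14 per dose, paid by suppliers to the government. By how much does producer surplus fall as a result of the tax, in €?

Before the tax: set 177 − 2p = 5p − 369 → p* = €78, q* = 21.
With the tax collected from suppliers, supply shifts: qs = 5(p − 14) − 369.
New equilibrium: buyers pay €88, suppliers receive €74, q = 1. (Wedge: pb − ps = 14.)
ΔPS is the trapezoid between Q = 1 and Q = 21 of height €4: ½ · (21 + 1) · 4 = €44.

Producer surplus falls by €44.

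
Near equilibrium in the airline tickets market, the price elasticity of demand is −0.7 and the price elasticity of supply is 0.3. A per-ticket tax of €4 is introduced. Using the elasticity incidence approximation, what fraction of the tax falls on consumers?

Incidence ratio: consumers' share ≈ εs / (εs + |εd|) = 0.3 / (0.3 + 0.7) = 0.3.
Supply is the less elastic side, so consumers bear the smaller share.

Consumers' share ≈ 0.3.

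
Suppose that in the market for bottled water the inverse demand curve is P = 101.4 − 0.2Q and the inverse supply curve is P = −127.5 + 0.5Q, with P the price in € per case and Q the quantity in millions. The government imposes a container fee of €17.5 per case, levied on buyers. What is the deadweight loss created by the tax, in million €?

Rewrite in direct form: Qd = 507 − 5P and Qs = 2P + 255.
Before the tax: set 507 − 5P = 2P + 255 → P* = €36, Q* = 327.
With the tax collected from buyers, demand (in seller-price terms) shifts: Qd = 507 − 5(P + 17.5).
New equilibrium: buyers pay €41, producers receive €23.5, Q = 302. (Wedge: Pb − Ps = 17.5.)
Quantity falls by |ΔQ| = |327 − 302| = 25.
DWL = ½ · t · |ΔQ| = ½ · 17.5 · 25 = €218.75.

Deadweight loss = €218.75 million.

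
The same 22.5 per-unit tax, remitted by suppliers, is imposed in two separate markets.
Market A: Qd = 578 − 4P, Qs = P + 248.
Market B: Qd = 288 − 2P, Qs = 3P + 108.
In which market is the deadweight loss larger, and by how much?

Market A: pre-tax P* = 66, Q* = 314; post-tax Q = 296; deadweight loss = 202.5.
Market B: pre-tax P* = 36, Q* = 216; post-tax Q = 189; deadweight loss = 303.75.
Difference: 202.5 vs 303.75 → market B is larger by 101.25.

Market B, by 101.25.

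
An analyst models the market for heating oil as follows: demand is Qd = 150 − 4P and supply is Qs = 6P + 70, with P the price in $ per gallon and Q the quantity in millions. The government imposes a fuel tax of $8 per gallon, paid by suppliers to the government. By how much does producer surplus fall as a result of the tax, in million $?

Before the tax: set 150 − 4P = 6P + 70 → P* = $8, Q* = 118.
With the tax collected from suppliers, supply shifts: Qs = 6(P − 8) + 70.
New equilibrium: consumers pay $12.8, suppliers receive $4.8, Q = 98.8. (Wedge: Pb − Ps = 8.)
ΔPS is the trapezoid between Q = 98.8 and Q = 118 of height $3.2: ½ · (118 + 98.8) · 3.2 = $346.88.

Producer surplus falls by $346.88 million.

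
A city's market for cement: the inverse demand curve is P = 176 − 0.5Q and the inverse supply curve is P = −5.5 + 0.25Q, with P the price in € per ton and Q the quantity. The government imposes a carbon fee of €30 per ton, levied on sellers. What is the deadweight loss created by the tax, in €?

Deadweight loss = €600.

Inverting to Q(P) form: Qd = 352 − 2P; Qs = 4P + 22.
Without the tax, 352 − 2P = 4P + 22 gives 6P = 330, so P* = €55 and Q* = 242.
With the tax collected from sellers, supply shifts: Qs = 4(P − 30) + 22.
Solving gives Q = 202 with consumers paying €75 and sellers receiving €45 (the €30 wedge).
Quantity falls by |ΔQ| = |242 − 202| = 40.
DWL = ½ · t · |ΔQ| = ½ · 30 · 40 = €600.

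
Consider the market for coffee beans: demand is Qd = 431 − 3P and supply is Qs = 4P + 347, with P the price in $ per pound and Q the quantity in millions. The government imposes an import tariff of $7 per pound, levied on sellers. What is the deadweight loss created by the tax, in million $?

Deadweight loss = $42 million.

Before the tax: set 431 − 3P = 4P + 347 → P* = $12, Q* = 395.
With the tax collected from sellers, supply shifts: Qs = 4(P − 7) + 347.
New equilibrium: buyers pay $16, sellers receive $9, Q = 383. (Wedge: Pb − Ps = 7.)
Quantity falls by |ΔQ| = |395 − 383| = 12.
DWL = ½ · t · |ΔQ| = ½ · 7 · 12 = $42.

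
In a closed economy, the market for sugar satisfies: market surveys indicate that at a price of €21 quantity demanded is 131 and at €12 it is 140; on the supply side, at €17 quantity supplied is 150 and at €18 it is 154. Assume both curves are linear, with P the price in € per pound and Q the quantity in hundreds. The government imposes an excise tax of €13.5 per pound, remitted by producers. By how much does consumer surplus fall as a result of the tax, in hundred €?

Consumer surplus falls by €1432.08 hundred.

Demand slope: (140 − 131)/(12 − 21) = -1, so Qd = 152 − P.
Supply slope: (154 − 150)/(18 − 17) = 4, so Qs = 4P + 82.
Before the tax: set 152 − P = 4P + 82 → P* = €14, Q* = 138.
With the tax collected from producers, supply shifts: Qs = 4(P − 13.5) + 82.
New equilibrium: buyers pay €24.8, producers receive €11.3, Q = 127.2. (Wedge: Pb − Ps = 13.5.)
ΔCS is the trapezoid between Q = 127.2 and Q = 138 of height €10.8: ½ · (138 + 127.2) · 10.8 = €1432.08.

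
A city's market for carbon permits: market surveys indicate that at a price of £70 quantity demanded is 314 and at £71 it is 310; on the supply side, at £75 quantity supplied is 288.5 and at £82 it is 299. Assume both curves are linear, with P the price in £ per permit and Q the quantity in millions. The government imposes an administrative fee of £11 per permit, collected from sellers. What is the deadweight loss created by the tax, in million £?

Deadweight loss = £66 million.

Demand slope: (310 − 314)/(71 − 70) = -4, so Qd = 594 − 4P.
Supply slope: (299 − 288.5)/(82 − 75) = 1.5, so Qs = 1.5P + 176.
Without the tax, 594 − 4P = 1.5P + 176 gives 5.5P = 418, so P* = £76 and Q* = 290.
With the tax collected from sellers, supply shifts: Qs = 1.5(P − 11) + 176.
Solving gives Q = 278 with buyers paying £79 and sellers receiving £68 (the £11 wedge).
Quantity falls by |ΔQ| = |290 − 278| = 12.
DWL = ½ · t · |ΔQ| = ½ · 11 · 12 = £66.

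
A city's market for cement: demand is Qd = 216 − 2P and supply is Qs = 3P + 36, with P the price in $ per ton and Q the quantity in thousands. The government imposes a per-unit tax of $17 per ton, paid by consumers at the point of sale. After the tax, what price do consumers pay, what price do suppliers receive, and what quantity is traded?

Consumers pay $46.2; suppliers receive $29.2; quantity = 123.6.

Without the tax, 216 − 2P = 3P + 36 gives 5P = 180, so P* = $36 and Q* = 144.
With the tax collected from consumers, demand (in seller-price terms) shifts: Qd = 216 − 2(P + 17).
Solving gives Q = 123.6 with consumers paying $46.2 and suppliers receiving $29.2 (the $17 wedge).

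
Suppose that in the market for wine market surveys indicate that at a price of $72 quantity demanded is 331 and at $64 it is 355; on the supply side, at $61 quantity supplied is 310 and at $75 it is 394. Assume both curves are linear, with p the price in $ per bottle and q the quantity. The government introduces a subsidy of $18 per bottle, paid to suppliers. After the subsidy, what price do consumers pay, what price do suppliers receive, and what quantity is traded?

Consumers pay $55; suppliers receive $73; quantity = 382.

Demand slope: (355 − 331)/(64 − 72) = -3, so qd = 547 − 3p.
Supply slope: (394 − 310)/(75 − 61) = 6, so qs = 6p − 56.
Without the subsidy, 547 − 3p = 6p − 56 gives 9p = 603, so p* = $67 and q* = 346.
With a per-unit subsidy paid to suppliers, each receives p + 18 per unit sold, so supply becomes qs = 6(p + 18) − 56.
New equilibrium: consumers pay $55, suppliers receive $73, q = 382. (Wedge: pb − ps = −18.)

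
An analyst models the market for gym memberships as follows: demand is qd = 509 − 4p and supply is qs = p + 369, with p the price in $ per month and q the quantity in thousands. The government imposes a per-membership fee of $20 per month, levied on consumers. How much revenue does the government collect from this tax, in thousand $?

Tax revenue = $7620 thousand.

Without the tax, 509 − 4p = p + 369 gives 5p = 140, so p* = $28 and q* = 397.
With the tax collected from consumers, demand (in seller-price terms) shifts: qd = 509 − 4(p + 20).
New equilibrium: consumers pay $32, sellers receive $12, q = 381. (Wedge: pb − ps = 20.)
Revenue = t · Q = 20 · 381 = $7620.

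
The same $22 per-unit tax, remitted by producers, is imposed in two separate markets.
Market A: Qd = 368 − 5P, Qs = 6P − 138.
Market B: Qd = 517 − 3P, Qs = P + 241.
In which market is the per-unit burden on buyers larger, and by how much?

Market A, by $6.5.

Market A: pre-tax P* = $46, Q* = 138; post-tax Q = 78; per-unit burden on buyers = $12.
Market B: pre-tax P* = $69, Q* = 310; post-tax Q = 293.5; per-unit burden on buyers = $5.5.
Difference: $12 vs $5.5 → market A is larger by $6.5.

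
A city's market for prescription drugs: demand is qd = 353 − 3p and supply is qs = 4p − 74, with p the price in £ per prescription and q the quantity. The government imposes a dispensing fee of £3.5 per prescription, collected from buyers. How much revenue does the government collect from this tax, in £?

Tax revenue = £574.

Before the tax: set 353 − 3p = 4p − 74 → p* = £61, q* = 170.
With the tax collected from buyers, demand (in seller-price terms) shifts: qd = 353 − 3(p + 3.5).
Solving gives q = 164 with buyers paying £63 and sellers receiving £59.5 (the £3.5 wedge).
Revenue = t · Q = 3.5 · 164 = £574.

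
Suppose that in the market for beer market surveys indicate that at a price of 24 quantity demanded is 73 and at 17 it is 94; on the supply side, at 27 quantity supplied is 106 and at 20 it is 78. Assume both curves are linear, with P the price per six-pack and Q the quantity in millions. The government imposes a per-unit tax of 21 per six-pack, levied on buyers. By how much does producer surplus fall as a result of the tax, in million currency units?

Demand slope: (94 − 73)/(17 − 24) = -3, so Qd = 145 − 3P.
Supply slope: (78 − 106)/(20 − 27) = 4, so Qs = 4P − 2.
Before the tax: set 145 − 3P = 4P − 2 → P* = 21, Q* = 82.
With the tax collected from buyers, demand (in seller-price terms) shifts: Qd = 145 − 3(P + 21).
Solving gives Q = 46 with buyers paying 33 and sellers receiving 12 (the 21 wedge).
ΔPS is the trapezoid between Q = 46 and Q = 82 of height 9: ½ · (82 + 46) · 9 = 576.

Producer surplus falls by 576 million.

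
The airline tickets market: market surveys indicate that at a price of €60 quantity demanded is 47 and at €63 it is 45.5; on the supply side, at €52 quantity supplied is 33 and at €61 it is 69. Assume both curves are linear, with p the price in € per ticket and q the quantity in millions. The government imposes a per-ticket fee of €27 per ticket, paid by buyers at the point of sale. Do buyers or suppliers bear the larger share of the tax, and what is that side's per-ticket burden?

Demand slope: (45.5 − 47)/(63 − 60) = -0.5, so qd = 77 − 0.5p.
Supply slope: (69 − 33)/(61 − 52) = 4, so qs = 4p − 175.
Without the tax, 77 − 0.5p = 4p − 175 gives 4.5p = 252, so p* = €56 and q* = 49.
With the tax collected from buyers, demand (in seller-price terms) shifts: qd = 77 − 0.5(p + 27).
New equilibrium: buyers pay €80, suppliers receive €53, q = 37. (Wedge: pb − ps = 27.)
Per-ticket burden: buyers €24, suppliers €3.
Buyers take the larger share because demand is less price-elastic here (demand slope 0.5 vs supply slope 4).

Buyers bear the larger share: €24 per ticket.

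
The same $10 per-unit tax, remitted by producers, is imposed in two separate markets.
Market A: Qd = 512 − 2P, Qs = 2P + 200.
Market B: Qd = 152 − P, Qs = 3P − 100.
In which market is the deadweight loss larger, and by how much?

Market A, by $12.5.

Market A: pre-tax P* = $78, Q* = 356; post-tax Q = 346; deadweight loss = $50.
Market B: pre-tax P* = $63, Q* = 89; post-tax Q = 81.5; deadweight loss = $37.5.
Difference: $50 vs $37.5 → market A is larger by $12.5.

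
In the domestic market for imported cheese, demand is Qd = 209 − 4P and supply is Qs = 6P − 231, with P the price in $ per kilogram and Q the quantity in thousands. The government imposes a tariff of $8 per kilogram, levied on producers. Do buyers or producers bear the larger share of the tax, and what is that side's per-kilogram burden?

Before the tax: set 209 − 4P = 6P − 231 → P* = $44, Q* = 33.
With the tax collected from producers, supply shifts: Qs = 6(P − 8) − 231.
New equilibrium: buyers pay $48.8, producers receive $40.8, Q = 13.8. (Wedge: Pb − Ps = 8.)
Per-kilogram burden: buyers $4.8, producers $3.2.
Buyers take the larger share because demand is less price-elastic here (demand slope 4 vs supply slope 6).
The less price-elastic side of the market bears the larger share of a per-unit tax.

Buyers bear the larger share: $4.8 per kilogram.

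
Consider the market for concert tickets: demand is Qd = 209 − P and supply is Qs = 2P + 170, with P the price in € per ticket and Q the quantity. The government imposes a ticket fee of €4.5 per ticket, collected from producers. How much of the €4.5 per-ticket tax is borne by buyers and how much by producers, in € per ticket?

Buyers bear €3 per ticket; producers bear €1.5 per ticket.

Before the tax: set 209 − P = 2P + 170 → P* = €13, Q* = 196.
With the tax collected from producers, supply shifts: Qs = 2(P − 4.5) + 170.
Solving gives Q = 193 with buyers paying €16 and producers receiving €11.5 (the €4.5 wedge).
Burden on buyers: €3; on producers: €1.5. (They sum to €4.5.)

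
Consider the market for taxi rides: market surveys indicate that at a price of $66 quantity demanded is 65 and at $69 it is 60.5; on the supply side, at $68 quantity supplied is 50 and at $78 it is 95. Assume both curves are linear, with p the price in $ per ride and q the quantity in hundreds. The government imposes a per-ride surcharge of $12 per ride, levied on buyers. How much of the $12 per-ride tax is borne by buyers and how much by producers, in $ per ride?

Buyers bear $9 per ride; producers bear $3 per ride.

Demand slope: (60.5 − 65)/(69 − 66) = -1.5, so qd = 164 − 1.5p.
Supply slope: (95 − 50)/(78 − 68) = 4.5, so qs = 4.5p − 256.
Before the tax: set 164 − 1.5p = 4.5p − 256 → p* = $70, q* = 59.
With the tax collected from buyers, demand (in seller-price terms) shifts: qd = 164 − 1.5(p + 12).
New equilibrium: buyers pay $79, producers receive $67, q = 45.5. (Wedge: pb − ps = 12.)
Burden on buyers: $9; on producers: $3. (They sum to $12.)
The less price-elastic side of the market bears the larger share of a per-unit tax.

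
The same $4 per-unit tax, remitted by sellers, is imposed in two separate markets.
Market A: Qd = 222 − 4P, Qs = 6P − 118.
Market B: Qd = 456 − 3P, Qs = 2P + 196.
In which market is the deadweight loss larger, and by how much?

Market A, by $9.6.

Market A: pre-tax P* = $34, Q* = 86; post-tax Q = 76.4; deadweight loss = $19.2.
Market B: pre-tax P* = $52, Q* = 300; post-tax Q = 295.2; deadweight loss = $9.6.
Difference: $19.2 vs $9.6 → market A is larger by $9.6.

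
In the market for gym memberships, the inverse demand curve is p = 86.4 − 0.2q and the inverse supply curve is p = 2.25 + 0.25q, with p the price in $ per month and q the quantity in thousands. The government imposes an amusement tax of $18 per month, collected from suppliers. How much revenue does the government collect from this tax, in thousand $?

Tax revenue = $2646 thousand.

Inverting to q(p) form: qd = 432 − 5p; qs = 4p − 9.
Without the tax, 432 − 5p = 4p − 9 gives 9p = 441, so p* = $49 and q* = 187.
With the tax collected from suppliers, supply shifts: qs = 4(p − 18) − 9.
Solving gives q = 147 with consumers paying $57 and suppliers receiving $39 (the $18 wedge).
Revenue = t · Q = 18 · 147 = $2646.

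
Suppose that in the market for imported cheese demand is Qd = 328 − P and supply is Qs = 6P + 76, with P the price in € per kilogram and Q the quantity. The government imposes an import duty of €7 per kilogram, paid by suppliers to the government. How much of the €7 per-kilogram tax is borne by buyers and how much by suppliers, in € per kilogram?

Before the tax: set 328 − P = 6P + 76 → P* = €36, Q* = 292.
With the tax collected from suppliers, supply shifts: Qs = 6(P − 7) + 76.
Solving gives Q = 286 with buyers paying €42 and suppliers receiving €35 (the €7 wedge).
Burden on buyers: €6; on suppliers: €1. (They sum to €7.)
The less price-elastic side of the market bears the larger share of a per-unit tax.

Buyers bear €6 per kilogram; suppliers bear €1 per kilogram.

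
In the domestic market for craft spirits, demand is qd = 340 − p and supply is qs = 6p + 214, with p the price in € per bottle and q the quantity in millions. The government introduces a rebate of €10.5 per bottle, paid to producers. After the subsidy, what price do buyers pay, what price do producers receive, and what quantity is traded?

Buyers pay €9; producers receive €19.5; quantity = 331.

Without the subsidy, 340 − p = 6p + 214 gives 7p = 126, so p* = €18 and q* = 322.
With a per-unit subsidy paid to producers, each receives p + 10.5 per unit sold, so supply becomes qs = 6(p + 10.5) + 214.
New equilibrium: buyers pay €9, producers receive €19.5, q = 331. (Wedge: pb − ps = −10.5.)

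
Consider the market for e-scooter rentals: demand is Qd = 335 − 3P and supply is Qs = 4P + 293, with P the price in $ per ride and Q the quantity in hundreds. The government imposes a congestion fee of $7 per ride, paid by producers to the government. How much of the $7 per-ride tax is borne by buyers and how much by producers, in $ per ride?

Buyers bear $4 per ride; producers bear $3 per ride.

Without the tax, 335 − 3P = 4P + 293 gives 7P = 42, so P* = $6 and Q* = 317.
With the tax collected from producers, supply shifts: Qs = 4(P − 7) + 293.
Solving gives Q = 305 with buyers paying $10 and producers receiving $3 (the $7 wedge).
Burden on buyers: $4; on producers: $3. (They sum to $7.)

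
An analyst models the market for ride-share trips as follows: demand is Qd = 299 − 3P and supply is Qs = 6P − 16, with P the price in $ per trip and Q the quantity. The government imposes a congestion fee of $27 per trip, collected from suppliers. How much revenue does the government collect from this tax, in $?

Tax revenue = $3780.

Without the tax, 299 − 3P = 6P − 16 gives 9P = 315, so P* = $35 and Q* = 194.
With the tax collected from suppliers, supply shifts: Qs = 6(P − 27) − 16.
New equilibrium: buyers pay $53, suppliers receive $26, Q = 140. (Wedge: Pb − Ps = 27.)
Revenue = t · Q = 27 · 140 = $3780.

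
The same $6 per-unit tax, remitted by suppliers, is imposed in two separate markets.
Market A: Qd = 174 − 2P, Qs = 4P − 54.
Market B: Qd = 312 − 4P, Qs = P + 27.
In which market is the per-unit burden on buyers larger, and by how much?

Market A: pre-tax P* = $38, Q* = 98; post-tax Q = 90; per-unit burden on buyers = $4.
Market B: pre-tax P* = $57, Q* = 84; post-tax Q = 79.2; per-unit burden on buyers = $1.2.
Difference: $4 vs $1.2 → market A is larger by $2.8.

Market A, by $2.8.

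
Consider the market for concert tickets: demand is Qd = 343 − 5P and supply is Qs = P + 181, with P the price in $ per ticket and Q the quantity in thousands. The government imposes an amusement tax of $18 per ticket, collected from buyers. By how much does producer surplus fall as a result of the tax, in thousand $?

Producer surplus falls by $3007.5 thousand.

Without the tax, 343 − 5P = P + 181 gives 6P = 162, so P* = $27 and Q* = 208.
With the tax collected from buyers, demand (in seller-price terms) shifts: Qd = 343 − 5(P + 18).
Solving gives Q = 193 with buyers paying $30 and producers receiving $12 (the $18 wedge).
ΔPS is the trapezoid between Q = 193 and Q = 208 of height $15: ½ · (208 + 193) · 15 = $3007.5.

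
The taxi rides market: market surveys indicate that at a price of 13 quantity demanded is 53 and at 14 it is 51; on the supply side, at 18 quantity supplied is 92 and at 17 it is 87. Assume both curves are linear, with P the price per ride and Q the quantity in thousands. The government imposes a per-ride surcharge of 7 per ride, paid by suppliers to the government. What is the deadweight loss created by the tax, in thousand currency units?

Deadweight loss = 35 thousand.

Demand slope: (51 − 53)/(14 − 13) = -2, so Qd = 79 − 2P.
Supply slope: (87 − 92)/(17 − 18) = 5, so Qs = 5P + 2.
Without the tax, 79 − 2P = 5P + 2 gives 7P = 77, so P* = 11 and Q* = 57.
With the tax collected from suppliers, supply shifts: Qs = 5(P − 7) + 2.
New equilibrium: consumers pay 16, suppliers receive 9, Q = 47. (Wedge: Pb − Ps = 7.)
Quantity falls by |ΔQ| = |57 − 47| = 10.
DWL = ½ · t · |ΔQ| = ½ · 7 · 10 = 35.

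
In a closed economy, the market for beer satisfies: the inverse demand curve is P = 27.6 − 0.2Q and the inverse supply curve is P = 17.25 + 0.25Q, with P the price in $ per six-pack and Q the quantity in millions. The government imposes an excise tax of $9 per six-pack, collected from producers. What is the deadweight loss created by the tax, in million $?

Deadweight loss = $90 million.

Inverting to Q(P) form: Qd = 138 − 5P; Qs = 4P − 69.
Without the tax, 138 − 5P = 4P − 69 gives 9P = 207, so P* = $23 and Q* = 23.
With the tax collected from producers, supply shifts: Qs = 4(P − 9) − 69.
Solving gives Q = 3 with consumers paying $27 and producers receiving $18 (the $9 wedge).
Quantity falls by |ΔQ| = |23 − 3| = 20.
DWL = ½ · t · |ΔQ| = ½ · 9 · 20 = $90.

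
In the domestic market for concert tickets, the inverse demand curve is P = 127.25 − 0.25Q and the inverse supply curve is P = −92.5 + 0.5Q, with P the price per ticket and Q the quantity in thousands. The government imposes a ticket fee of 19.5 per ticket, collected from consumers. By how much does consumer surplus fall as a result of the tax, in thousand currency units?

Inverting to Q(P) form: Qd = 509 − 4P; Qs = 2P + 185.
Before the tax: set 509 − 4P = 2P + 185 → P* = 54, Q* = 293.
With the tax collected from consumers, demand (in seller-price terms) shifts: Qd = 509 − 4(P + 19.5).
Solving gives Q = 267 with consumers paying 60.5 and sellers receiving 41 (the 19.5 wedge).
ΔCS is the trapezoid between Q = 267 and Q = 293 of height 6.5: ½ · (293 + 267) · 6.5 = 1820.

Consumer surplus falls by 1820 thousand.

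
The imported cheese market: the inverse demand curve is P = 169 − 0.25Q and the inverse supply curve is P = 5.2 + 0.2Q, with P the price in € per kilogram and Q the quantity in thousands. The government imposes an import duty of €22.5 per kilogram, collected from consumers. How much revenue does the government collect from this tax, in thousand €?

Tax revenue = €7065 thousand.

Inverting to Q(P) form: Qd = 676 − 4P; Qs = 5P − 26.
Before the tax: set 676 − 4P = 5P − 26 → P* = €78, Q* = 364.
With the tax collected from consumers, demand (in seller-price terms) shifts: Qd = 676 − 4(P + 22.5).
Solving gives Q = 314 with consumers paying €90.5 and producers receiving €68 (the €22.5 wedge).
Revenue = t · Q = 22.5 · 314 = €7065.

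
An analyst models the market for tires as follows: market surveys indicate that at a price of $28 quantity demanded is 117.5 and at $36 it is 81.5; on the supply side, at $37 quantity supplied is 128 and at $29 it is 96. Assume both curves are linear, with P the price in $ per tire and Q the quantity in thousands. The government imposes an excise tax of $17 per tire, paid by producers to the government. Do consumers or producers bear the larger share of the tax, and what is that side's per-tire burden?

Producers bear the larger share: $9 per tire.

Demand slope: (81.5 − 117.5)/(36 − 28) = -4.5, so Qd = 243.5 − 4.5P.
Supply slope: (96 − 128)/(29 − 37) = 4, so Qs = 4P − 20.
Without the tax, 243.5 − 4.5P = 4P − 20 gives 8.5P = 263.5, so P* = $31 and Q* = 104.
With the tax collected from producers, supply shifts: Qs = 4(P − 17) − 20.
Solving gives Q = 68 with consumers paying $39 and producers receiving $22 (the $17 wedge).
Per-tire burden: consumers $8, producers $9.
Producers take the larger share because supply is less price-elastic here (demand slope 4.5 vs supply slope 4).
The less price-elastic side of the market bears the larger share of a per-unit tax.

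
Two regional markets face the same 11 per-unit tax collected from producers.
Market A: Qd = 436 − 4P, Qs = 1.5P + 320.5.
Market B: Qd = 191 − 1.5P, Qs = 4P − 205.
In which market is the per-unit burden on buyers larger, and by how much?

Market A: pre-tax P* = 21, Q* = 352; post-tax Q = 340; per-unit burden on buyers = 3.
Market B: pre-tax P* = 72, Q* = 83; post-tax Q = 71; per-unit burden on buyers = 8.
Difference: 3 vs 8 → market B is larger by 5.

Market B, by 5.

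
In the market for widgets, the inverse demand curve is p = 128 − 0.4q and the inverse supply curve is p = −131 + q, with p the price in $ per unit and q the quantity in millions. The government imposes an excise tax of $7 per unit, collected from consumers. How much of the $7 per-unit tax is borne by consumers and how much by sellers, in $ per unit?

Rewrite in direct form: qd = 320 − 2.5p and qs = p + 131.
Without the tax, 320 − 2.5p = p + 131 gives 3.5p = 189, so p* = $54 and q* = 185.
With the tax collected from consumers, demand (in seller-price terms) shifts: qd = 320 − 2.5(p + 7).
Solving gives q = 180 with consumers paying $56 and sellers receiving $49 (the $7 wedge).
Burden on consumers: $2; on sellers: $5. (They sum to $7.)

Consumers bear $2 per unit; sellers bear $5 per unit.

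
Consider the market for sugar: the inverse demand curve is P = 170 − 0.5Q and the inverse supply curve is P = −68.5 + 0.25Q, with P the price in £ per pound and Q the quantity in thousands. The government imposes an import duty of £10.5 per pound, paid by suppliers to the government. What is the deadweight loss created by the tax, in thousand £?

Inverting to Q(P) form: Qd = 340 − 2P; Qs = 4P + 274.
Without the tax, 340 − 2P = 4P + 274 gives 6P = 66, so P* = £11 and Q* = 318.
With the tax collected from suppliers, supply shifts: Qs = 4(P − 10.5) + 274.
Solving gives Q = 304 with consumers paying £18 and suppliers receiving £7.5 (the £10.5 wedge).
Quantity falls by |ΔQ| = |318 − 304| = 14.
DWL = ½ · t · |ΔQ| = ½ · 10.5 · 14 = £73.5.

Deadweight loss = £73.5 thousand.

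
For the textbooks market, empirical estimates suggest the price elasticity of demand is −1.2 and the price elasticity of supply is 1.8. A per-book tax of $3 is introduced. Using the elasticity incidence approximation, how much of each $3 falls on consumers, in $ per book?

Consumers bear ≈ $1.8 per book.

Incidence ratio: consumers' share ≈ εs / (εs + |εd|) = 1.8 / (1.8 + 1.2) = 0.6.
So consumers bear ≈ 0.6 × $3 = $1.8; producers bear $1.2.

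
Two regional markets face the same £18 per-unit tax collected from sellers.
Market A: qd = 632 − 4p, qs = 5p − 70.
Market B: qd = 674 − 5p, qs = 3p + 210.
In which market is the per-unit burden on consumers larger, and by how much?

Market A, by £3.25.

Market A: pre-tax p* = £78, q* = 320; post-tax q = 280; per-unit burden on consumers = £10.
Market B: pre-tax p* = £58, q* = 384; post-tax q = 350.25; per-unit burden on consumers = £6.75.
Difference: £10 vs £6.75 → market A is larger by £3.25.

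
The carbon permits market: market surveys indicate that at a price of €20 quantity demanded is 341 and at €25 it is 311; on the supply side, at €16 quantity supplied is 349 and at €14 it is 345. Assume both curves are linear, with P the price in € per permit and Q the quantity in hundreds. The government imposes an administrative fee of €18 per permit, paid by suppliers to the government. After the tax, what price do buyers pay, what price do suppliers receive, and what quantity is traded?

Demand slope: (311 − 341)/(25 − 20) = -6, so Qd = 461 − 6P.
Supply slope: (345 − 349)/(14 − 16) = 2, so Qs = 2P + 317.
Before the tax: set 461 − 6P = 2P + 317 → P* = €18, Q* = 353.
With the tax collected from suppliers, supply shifts: Qs = 2(P − 18) + 317.
Solving gives Q = 326 with buyers paying €22.5 and suppliers receiving €4.5 (the €18 wedge).
The less price-elastic side of the market bears the larger share of a per-unit tax.

Buyers pay €22.5; suppliers receive €4.5; quantity = 326.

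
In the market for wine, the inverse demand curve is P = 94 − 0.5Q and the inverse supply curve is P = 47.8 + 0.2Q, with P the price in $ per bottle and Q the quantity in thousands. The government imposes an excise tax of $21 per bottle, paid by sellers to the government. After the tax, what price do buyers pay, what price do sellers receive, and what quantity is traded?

Rewrite in direct form: Qd = 188 − 2P and Qs = 5P − 239.
Before the tax: set 188 − 2P = 5P − 239 → P* = $61, Q* = 66.
With the tax collected from sellers, supply shifts: Qs = 5(P − 21) − 239.
Solving gives Q = 36 with buyers paying $76 and sellers receiving $55 (the $21 wedge).

Buyers pay $76; sellers receive $55; quantity = 36.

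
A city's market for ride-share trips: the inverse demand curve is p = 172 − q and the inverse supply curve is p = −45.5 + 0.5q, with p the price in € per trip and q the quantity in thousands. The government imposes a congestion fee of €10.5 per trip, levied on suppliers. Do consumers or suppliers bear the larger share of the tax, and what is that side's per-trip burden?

Consumers bear the larger share: €7 per trip.

Inverting to q(p) form: qd = 172 − p; qs = 2p + 91.
Without the tax, 172 − p = 2p + 91 gives 3p = 81, so p* = €27 and q* = 145.
With the tax collected from suppliers, supply shifts: qs = 2(p − 10.5) + 91.
New equilibrium: consumers pay €34, suppliers receive €23.5, q = 138. (Wedge: pb − ps = 10.5.)
Per-trip burden: consumers €7, suppliers €3.5.
Consumers take the larger share because demand is less price-elastic here (demand slope 1 vs supply slope 2).
The less price-elastic side of the market bears the larger share of a per-unit tax.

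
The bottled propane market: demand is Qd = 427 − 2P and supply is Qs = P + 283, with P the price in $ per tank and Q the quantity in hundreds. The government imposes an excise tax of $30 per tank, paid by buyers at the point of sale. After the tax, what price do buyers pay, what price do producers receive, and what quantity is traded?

Buyers pay $58; producers receive $28; quantity = 311.

Before the tax: set 427 − 2P = P + 283 → P* = $48, Q* = 331.
With the tax collected from buyers, demand (in seller-price terms) shifts: Qd = 427 − 2(P + 30).
New equilibrium: buyers pay $58, producers receive $28, Q = 311. (Wedge: Pb − Ps = 30.)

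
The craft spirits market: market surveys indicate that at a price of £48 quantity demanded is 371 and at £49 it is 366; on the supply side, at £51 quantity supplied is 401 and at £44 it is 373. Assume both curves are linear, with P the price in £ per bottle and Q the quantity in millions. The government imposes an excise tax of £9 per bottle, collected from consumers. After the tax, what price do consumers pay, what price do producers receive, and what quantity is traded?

Demand slope: (366 − 371)/(49 − 48) = -5, so Qd = 611 − 5P.
Supply slope: (373 − 401)/(44 − 51) = 4, so Qs = 4P + 197.
Before the tax: set 611 − 5P = 4P + 197 → P* = £46, Q* = 381.
With the tax collected from consumers, demand (in seller-price terms) shifts: Qd = 611 − 5(P + 9).
Solving gives Q = 361 with consumers paying £50 and producers receiving £41 (the £9 wedge).

Consumers pay £50; producers receive £41; quantity = 361.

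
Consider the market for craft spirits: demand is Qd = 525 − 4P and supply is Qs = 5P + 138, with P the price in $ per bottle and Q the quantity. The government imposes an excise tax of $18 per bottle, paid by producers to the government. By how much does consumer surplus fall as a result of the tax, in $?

Consumer surplus falls by $3330.

Without the tax, 525 − 4P = 5P + 138 gives 9P = 387, so P* = $43 and Q* = 353.
With the tax collected from producers, supply shifts: Qs = 5(P − 18) + 138.
New equilibrium: consumers pay $53, producers receive $35, Q = 313. (Wedge: Pb − Ps = 18.)
ΔCS is the trapezoid between Q = 313 and Q = 353 of height $10: ½ · (353 + 313) · 10 = $3330.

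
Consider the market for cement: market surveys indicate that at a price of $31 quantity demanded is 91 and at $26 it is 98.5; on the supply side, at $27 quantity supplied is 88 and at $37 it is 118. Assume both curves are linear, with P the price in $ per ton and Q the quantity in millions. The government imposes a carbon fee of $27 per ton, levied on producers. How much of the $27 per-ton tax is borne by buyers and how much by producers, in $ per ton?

Buyers bear $18 per ton; producers bear $9 per ton.

Demand slope: (98.5 − 91)/(26 − 31) = -1.5, so Qd = 137.5 − 1.5P.
Supply slope: (118 − 88)/(37 − 27) = 3, so Qs = 3P + 7.
Before the tax: set 137.5 − 1.5P = 3P + 7 → P* = $29, Q* = 94.
With the tax collected from producers, supply shifts: Qs = 3(P − 27) + 7.
New equilibrium: buyers pay $47, producers receive $20, Q = 67. (Wedge: Pb − Ps = 27.)
Burden on buyers: $18; on producers: $9. (They sum to $27.)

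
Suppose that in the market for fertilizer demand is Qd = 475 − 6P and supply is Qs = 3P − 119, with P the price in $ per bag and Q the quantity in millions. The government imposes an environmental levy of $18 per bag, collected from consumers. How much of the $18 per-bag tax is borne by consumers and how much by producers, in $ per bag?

Without the tax, 475 − 6P = 3P − 119 gives 9P = 594, so P* = $66 and Q* = 79.
With the tax collected from consumers, demand (in seller-price terms) shifts: Qd = 475 − 6(P + 18).
Solving gives Q = 43 with consumers paying $72 and producers receiving $54 (the $18 wedge).
Burden on consumers: $6; on producers: $12. (They sum to $18.)
The less price-elastic side of the market bears the larger share of a per-unit tax.

Consumers bear $6 per bag; producers bear $12 per bag.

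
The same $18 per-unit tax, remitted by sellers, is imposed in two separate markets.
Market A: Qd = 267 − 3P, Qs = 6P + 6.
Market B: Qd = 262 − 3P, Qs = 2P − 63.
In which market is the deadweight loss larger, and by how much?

Market A, by $129.6.

Market A: pre-tax P* = $29, Q* = 180; post-tax Q = 144; deadweight loss = $324.
Market B: pre-tax P* = $65, Q* = 67; post-tax Q = 45.4; deadweight loss = $194.4.
Difference: $324 vs $194.4 → market A is larger by $129.6.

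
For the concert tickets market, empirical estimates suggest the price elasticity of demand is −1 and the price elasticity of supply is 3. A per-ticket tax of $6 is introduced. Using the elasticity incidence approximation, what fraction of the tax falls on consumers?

Consumers' share ≈ 0.75.

Incidence ratio: consumers' share ≈ εs / (εs + |εd|) = 3 / (3 + 1) = 0.75.
Supply is the more elastic side, so consumers bear the larger share.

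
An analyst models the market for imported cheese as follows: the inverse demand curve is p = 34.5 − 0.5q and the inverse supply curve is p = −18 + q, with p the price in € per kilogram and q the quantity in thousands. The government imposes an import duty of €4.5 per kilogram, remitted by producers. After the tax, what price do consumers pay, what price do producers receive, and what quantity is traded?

Consumers pay €18.5; producers receive €14; quantity = 32.

Inverting to q(p) form: qd = 69 − 2p; qs = p + 18.
Before the tax: set 69 − 2p = p + 18 → p* = €17, q* = 35.
With the tax collected from producers, supply shifts: qs = (p − 4.5) + 18.
Solving gives q = 32 with consumers paying €18.5 and producers receiving €14 (the €4.5 wedge).
The less price-elastic side of the market bears the larger share of a per-unit tax.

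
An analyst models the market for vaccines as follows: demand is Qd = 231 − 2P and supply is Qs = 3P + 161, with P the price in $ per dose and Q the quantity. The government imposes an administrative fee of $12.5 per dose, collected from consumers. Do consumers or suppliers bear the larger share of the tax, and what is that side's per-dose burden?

Before the tax: set 231 − 2P = 3P + 161 → P* = $14, Q* = 203.
With the tax collected from consumers, demand (in seller-price terms) shifts: Qd = 231 − 2(P + 12.5).
New equilibrium: consumers pay $21.5, suppliers receive $9, Q = 188. (Wedge: Pb − Ps = 12.5.)
Per-dose burden: consumers $7.5, suppliers $5.
Consumers take the larger share because demand is less price-elastic here (demand slope 2 vs supply slope 3).
The less price-elastic side of the market bears the larger share of a per-unit tax.

Consumers bear the larger share: $7.5 per dose.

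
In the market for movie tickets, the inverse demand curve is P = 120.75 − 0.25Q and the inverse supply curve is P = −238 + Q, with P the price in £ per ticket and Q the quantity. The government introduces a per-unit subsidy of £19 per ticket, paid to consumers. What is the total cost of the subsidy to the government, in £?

Inverting to Q(P) form: Qd = 483 − 4P; Qs = P + 238.
Before the subsidy: set 483 − 4P = P + 238 → P* = £49, Q* = 287.
With a per-unit subsidy paid to consumers, each effectively pays P − 19, so demand becomes Qd = 483 − 4(P − 19).
Solving gives Q = 302.2 with consumers paying £45.2 and producers receiving £64.2 (the £19 wedge).
Outlay = t · Q = 19 · 302.2 = £5741.8.

Government outlay = £5741.8.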